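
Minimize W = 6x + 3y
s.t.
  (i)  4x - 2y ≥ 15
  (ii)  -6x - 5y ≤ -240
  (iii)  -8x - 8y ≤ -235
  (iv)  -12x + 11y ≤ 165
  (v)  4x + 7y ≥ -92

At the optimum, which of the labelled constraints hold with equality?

(i) and (ii)

Extreme points and W = 6x + 3y:
  (555/32, 435/16) → W = 1485/8
  (99/4, 42) → W = 549/2
  (745/8, -255/4) → W = 735/2
  (2381/24, -419/6) → W = 1543/4
The feasible region is unbounded (it extends along (11, 12), (7, -4)), but W strictly increases along every unbounded feasible direction, so there is no improving ray and the minimum is attained at a vertex.

The minimum is at (555/32, 435/16). Substituting into each constraint, equality holds for (i) and (ii); the remaining constraints have slack.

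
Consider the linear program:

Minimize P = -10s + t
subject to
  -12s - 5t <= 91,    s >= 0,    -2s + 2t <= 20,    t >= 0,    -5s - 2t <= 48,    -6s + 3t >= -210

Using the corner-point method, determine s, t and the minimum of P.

s = 80, t = 90, minimum P = -710

Extreme points and P = -10s + t:
  (0, 10) → P = 10
  (0, 0) → P = 0
  (80, 90) → P = -710
  (35, 0) → P = -350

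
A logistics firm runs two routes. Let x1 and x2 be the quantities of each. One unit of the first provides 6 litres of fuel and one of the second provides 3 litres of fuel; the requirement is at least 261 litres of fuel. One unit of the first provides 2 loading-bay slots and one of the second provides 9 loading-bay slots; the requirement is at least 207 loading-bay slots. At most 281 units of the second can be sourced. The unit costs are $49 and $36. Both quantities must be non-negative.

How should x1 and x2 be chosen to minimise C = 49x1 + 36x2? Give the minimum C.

Feasible corners and C = 49x1 + 36x2:
  (0, 87) → C = 3132
  (0, 281) → C = 10116
  (207/2, 0) → C = 10143/2
  (36, 15) → C = 2304
The feasible region is unbounded (it extends along (1, 0)), but C strictly increases along every unbounded feasible direction, so there is no improving ray and the minimum is attained at a vertex.

x1 = 36, x2 = 15, minimum C = 2304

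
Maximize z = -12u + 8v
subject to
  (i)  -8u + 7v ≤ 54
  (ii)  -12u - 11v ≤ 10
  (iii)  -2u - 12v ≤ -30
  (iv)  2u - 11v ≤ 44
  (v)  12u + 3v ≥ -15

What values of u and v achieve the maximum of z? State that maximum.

u = -89/36, v = 44/9, maximum z = 619/9

Vertices and z = -12u + 8v:
  (-89/36, 44/9) → z = 619/9
  (429/23, -14/23) → z = -5260/23
  (-45/23, 65/23) → z = 1060/23
The feasible region is unbounded (it extends along (11, 2), (7, 8)), but z strictly decreases along every unbounded feasible direction, so there is no improving ray and the maximum is attained at a vertex.

At the optimal vertex, -8u + 7v = 54 and 12u + 3v = -15.
Solving simultaneously gives u = -89/36, v = 44/9.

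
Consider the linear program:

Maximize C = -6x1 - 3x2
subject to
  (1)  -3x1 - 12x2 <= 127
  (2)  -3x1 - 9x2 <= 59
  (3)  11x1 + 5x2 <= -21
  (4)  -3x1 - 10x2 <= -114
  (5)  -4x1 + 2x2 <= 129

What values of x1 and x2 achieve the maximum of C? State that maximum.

The binding constraints are -3x1 - 10x2 = -114 and -4x1 + 2x2 = 129.
Solving simultaneously gives x1 = -531/23, x2 = 843/46.

x1 = -531/23, x2 = 843/46, maximum C = 3843/46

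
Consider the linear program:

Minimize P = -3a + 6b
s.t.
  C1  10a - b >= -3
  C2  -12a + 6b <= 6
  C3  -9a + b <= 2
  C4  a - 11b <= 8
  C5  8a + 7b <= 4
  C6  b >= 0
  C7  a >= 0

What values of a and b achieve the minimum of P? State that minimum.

a = 1/2, b = 0, minimum P = -3/2

Vertices and P = -3a + 6b:
  (1/2, 0) → P = -3/2
  (0, 4/7) → P = 24/7
  (0, 0) → P = 0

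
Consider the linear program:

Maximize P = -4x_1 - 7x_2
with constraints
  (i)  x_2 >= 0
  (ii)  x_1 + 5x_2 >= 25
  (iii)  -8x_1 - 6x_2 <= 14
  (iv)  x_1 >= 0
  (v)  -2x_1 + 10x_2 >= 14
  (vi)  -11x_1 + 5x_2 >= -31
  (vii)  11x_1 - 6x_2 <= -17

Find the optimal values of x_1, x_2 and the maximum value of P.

Extreme points and P = -4x_1 - 7x_2:
  (0, 5) → P = -35
  (65/61, 292/61) → P = -2304/61
  (271/11, 48) → P = -4780/11
The feasible region is unbounded (it extends along (0, 1), (5, 11)), but P strictly decreases along every unbounded feasible direction, so there is no improving ray and the maximum is attained at a vertex.

x_1 = 0, x_2 = 5, maximum P = -35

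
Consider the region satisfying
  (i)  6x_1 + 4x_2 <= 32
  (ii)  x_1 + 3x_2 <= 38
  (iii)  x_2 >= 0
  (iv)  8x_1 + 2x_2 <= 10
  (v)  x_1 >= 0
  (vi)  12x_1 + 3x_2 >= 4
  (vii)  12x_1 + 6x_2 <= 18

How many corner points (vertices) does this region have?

Pairwise boundary intersections that survive every other constraint:
  (5/4, 0)
  (1/3, 0)
  (1, 1)
  (0, 4/3)
  (0, 3)

5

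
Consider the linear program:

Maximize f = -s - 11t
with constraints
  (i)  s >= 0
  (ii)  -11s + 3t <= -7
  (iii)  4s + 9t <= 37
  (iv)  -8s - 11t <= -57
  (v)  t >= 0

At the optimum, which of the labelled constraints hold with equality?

Corner points and f = -s - 11t:
  (53/14, 17/7) → f = -61/2
  (37/4, 0) → f = -37/4
  (57/8, 0) → f = -57/8

The maximum is at (57/8, 0). Substituting into each constraint, equality holds for (iv) and (v); the remaining constraints have slack.

(iv) and (v)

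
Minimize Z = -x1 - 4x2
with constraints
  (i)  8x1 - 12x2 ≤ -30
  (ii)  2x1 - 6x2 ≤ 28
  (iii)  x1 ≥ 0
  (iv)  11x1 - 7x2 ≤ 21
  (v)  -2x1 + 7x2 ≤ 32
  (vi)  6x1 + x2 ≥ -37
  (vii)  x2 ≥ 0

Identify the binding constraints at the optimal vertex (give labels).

Extreme points and Z = -x1 - 4x2:
  (0, 5/2) → Z = -10
  (87/16, 49/8) → Z = -479/16
  (0, 32/7) → Z = -128/7

The minimum is at (87/16, 49/8). Substituting into each constraint, equality holds for (i) and (v); the remaining constraints have slack.

(i) and (v)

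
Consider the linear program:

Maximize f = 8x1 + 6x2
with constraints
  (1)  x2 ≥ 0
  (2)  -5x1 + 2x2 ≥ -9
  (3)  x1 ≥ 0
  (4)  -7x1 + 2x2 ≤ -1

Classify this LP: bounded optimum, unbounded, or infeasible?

unbounded

From the feasible point (9/5, 0), moving in the direction (2, 7) keeps every constraint satisfied while f increases without bound.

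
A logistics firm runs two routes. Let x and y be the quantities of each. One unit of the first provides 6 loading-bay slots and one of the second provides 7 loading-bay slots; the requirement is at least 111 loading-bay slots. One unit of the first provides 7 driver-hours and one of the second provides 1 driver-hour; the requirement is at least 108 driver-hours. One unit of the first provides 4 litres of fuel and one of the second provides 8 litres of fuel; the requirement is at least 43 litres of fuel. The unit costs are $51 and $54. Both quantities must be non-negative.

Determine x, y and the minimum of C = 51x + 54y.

x = 15, y = 3, minimum C = 927

Corner points and C = 51x + 54y:
  (0, 108) → C = 5832
  (37/2, 0) → C = 1887/2
  (15, 3) → C = 927
The feasible region is unbounded (it extends along (0, 1), (1, 0)), but C strictly increases along every unbounded feasible direction, so there is no improving ray and the minimum is attained at a vertex.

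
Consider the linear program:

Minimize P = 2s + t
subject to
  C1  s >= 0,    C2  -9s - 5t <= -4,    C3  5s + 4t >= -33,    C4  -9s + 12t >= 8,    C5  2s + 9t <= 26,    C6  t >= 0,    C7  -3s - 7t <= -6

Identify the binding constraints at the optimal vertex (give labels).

Extreme points and P = 2s + t:
  (0, 26/9) → P = 26/9
  (0, 6/7) → P = 6/7
  (16/7, 50/21) → P = 146/21
  (16/99, 26/33) → P = 10/9

The minimum is at (0, 6/7). Substituting into each constraint, equality holds for C1 and C7; the remaining constraints have slack.

C1 and C7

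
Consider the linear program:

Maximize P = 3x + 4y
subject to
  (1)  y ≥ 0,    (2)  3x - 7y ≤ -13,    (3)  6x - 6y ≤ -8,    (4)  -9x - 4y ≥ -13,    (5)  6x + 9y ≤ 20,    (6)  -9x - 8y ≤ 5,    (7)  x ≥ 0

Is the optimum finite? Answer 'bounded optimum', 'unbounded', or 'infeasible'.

Corner points and P = 3x + 4y:
  (1/3, 2) → P = 9
  (0, 13/7) → P = 52/7
  (0, 20/9) → P = 80/9
The feasible region has finitely many vertices and no improving ray; the maximum is 9 at (1/3, 2).

bounded optimum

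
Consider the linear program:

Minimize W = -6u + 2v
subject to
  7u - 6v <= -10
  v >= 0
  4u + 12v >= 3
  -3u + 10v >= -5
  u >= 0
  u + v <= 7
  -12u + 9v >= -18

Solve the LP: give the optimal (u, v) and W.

u = 32/13, v = 59/13, minimum W = -74/13

Corner points and W = -6u + 2v:
  (0, 5/3) → W = 10/3
  (32/13, 59/13) → W = -74/13
  (0, 7) → W = 14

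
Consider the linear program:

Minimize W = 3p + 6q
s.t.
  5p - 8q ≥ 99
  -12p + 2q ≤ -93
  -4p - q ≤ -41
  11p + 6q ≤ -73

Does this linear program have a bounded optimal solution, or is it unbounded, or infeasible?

unbounded

From the feasible point (319/13, -743/13), moving in the direction (1, -4) keeps every constraint satisfied while W decreases without bound.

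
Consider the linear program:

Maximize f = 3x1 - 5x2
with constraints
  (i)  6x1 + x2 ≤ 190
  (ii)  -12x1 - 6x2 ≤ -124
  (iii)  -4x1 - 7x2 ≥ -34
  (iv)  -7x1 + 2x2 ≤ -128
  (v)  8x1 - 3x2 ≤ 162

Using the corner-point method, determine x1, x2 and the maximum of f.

The binding constraints are -12x1 - 6x2 = -124 and 8x1 - 3x2 = 162.
Solving simultaneously gives x1 = 16, x2 = -34/3.

x1 = 16, x2 = -34/3, maximum f = 314/3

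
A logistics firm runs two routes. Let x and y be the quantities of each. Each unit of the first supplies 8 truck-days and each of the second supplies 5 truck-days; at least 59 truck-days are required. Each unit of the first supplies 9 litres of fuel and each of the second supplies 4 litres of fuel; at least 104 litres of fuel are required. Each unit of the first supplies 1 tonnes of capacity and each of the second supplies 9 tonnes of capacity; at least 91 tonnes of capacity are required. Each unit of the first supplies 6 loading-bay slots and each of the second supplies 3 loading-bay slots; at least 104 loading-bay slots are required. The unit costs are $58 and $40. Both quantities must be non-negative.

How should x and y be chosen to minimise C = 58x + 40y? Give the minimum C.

Corner points and C = 58x + 40y:
  (0, 104/3) → C = 4160/3
  (91, 0) → C = 5278
  (13, 26/3) → C = 3302/3
The feasible region is unbounded (it extends along (0, 1), (1, 0)), but C strictly increases along every unbounded feasible direction, so there is no improving ray and the minimum is attained at a vertex.

x = 13, y = 26/3, minimum C = 3302/3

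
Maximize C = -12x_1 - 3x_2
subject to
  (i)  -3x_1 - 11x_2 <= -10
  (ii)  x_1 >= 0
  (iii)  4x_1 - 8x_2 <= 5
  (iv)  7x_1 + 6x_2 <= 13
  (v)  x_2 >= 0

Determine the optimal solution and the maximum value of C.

x_1 = 0, x_2 = 10/11, maximum C = -30/11

Vertices and C = -12x_1 - 3x_2:
  (0, 10/11) → C = -30/11
  (83/59, 31/59) → C = -1089/59
  (0, 13/6) → C = -13/2

The optimum lies where -3x_1 - 11x_2 = -10 and x_1 = 0.
Solving simultaneously gives x_1 = 0, x_2 = 10/11.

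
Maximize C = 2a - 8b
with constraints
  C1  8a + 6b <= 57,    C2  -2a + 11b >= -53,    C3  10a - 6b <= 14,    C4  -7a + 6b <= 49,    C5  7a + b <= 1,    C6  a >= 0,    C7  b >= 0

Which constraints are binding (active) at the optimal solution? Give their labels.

Vertices and C = 2a - 8b:
  (0, 1) → C = -8
  (1/7, 0) → C = 2/7
  (0, 0) → C = 0

The maximum is at (1/7, 0). Substituting into each constraint, equality holds for C5 and C7; the remaining constraints have slack.

C5 and C7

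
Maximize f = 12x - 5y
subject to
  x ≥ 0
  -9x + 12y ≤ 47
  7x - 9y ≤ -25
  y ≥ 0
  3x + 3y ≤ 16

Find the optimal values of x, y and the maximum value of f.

x = 23/16, y = 187/48, maximum f = -107/48

Vertices and f = 12x - 5y:
  (0, 47/12) → f = -235/12
  (0, 25/9) → f = -125/9
  (17/21, 95/21) → f = -271/21
  (23/16, 187/48) → f = -107/48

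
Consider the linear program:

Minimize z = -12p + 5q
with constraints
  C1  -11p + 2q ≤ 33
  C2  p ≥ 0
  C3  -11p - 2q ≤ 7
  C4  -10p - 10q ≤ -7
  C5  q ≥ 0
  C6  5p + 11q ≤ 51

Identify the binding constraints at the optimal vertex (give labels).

Corner points and z = -12p + 5q:
  (0, 7/10) → z = 7/2
  (0, 51/11) → z = 255/11
  (7/10, 0) → z = -42/5
  (51/5, 0) → z = -612/5

The minimum is at (51/5, 0). Substituting into each constraint, equality holds for C5 and C6; the remaining constraints have slack.

C5 and C6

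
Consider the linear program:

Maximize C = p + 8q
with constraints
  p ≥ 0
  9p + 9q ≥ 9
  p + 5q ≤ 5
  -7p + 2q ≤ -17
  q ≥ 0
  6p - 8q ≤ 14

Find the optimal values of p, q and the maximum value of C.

Corner points and C = p + 8q:
  (95/37, 18/37) → C = 239/37
  (55/19, 8/19) → C = 119/19
  (27/11, 1/11) → C = 35/11

At the optimal vertex, p + 5q = 5 and -7p + 2q = -17.
Solving simultaneously gives p = 95/37, q = 18/37.

p = 95/37, q = 18/37, maximum C = 239/37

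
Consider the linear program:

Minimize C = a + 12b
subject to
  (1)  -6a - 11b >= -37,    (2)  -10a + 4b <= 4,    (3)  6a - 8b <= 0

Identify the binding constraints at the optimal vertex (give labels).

Feasible corners and C = a + 12b:
  (52/67, 197/67) → C = 2416/67
  (148/57, 37/19) → C = 1480/57
  (-4/7, -3/7) → C = -40/7

The minimum is at (-4/7, -3/7). Substituting into each constraint, equality holds for (2) and (3); the remaining constraints have slack.

(2) and (3)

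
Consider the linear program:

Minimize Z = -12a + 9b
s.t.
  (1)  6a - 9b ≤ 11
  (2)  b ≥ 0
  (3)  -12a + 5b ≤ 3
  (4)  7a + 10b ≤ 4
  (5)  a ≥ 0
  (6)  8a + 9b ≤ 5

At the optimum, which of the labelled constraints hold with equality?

Vertices and Z = -12a + 9b:
  (4/7, 0) → Z = -48/7
  (0, 0) → Z = 0
  (0, 2/5) → Z = 18/5

The minimum is at (4/7, 0). Substituting into each constraint, equality holds for (2) and (4); the remaining constraints have slack.

(2) and (4)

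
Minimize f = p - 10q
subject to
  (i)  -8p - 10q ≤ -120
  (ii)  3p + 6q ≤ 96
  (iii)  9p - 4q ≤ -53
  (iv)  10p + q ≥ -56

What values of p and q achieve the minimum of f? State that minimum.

p = -144/19, q = 376/19, minimum f = -3904/19

Corner points and f = p - 10q:
  (-25/61, 752/61) → f = -7545/61
  (-170/23, 412/23) → f = -4290/23
  (1, 31/2) → f = -154
  (-144/19, 376/19) → f = -3904/19

At the optimal vertex, 3p + 6q = 96 and 10p + q = -56.
Solving simultaneously gives p = -144/19, q = 376/19.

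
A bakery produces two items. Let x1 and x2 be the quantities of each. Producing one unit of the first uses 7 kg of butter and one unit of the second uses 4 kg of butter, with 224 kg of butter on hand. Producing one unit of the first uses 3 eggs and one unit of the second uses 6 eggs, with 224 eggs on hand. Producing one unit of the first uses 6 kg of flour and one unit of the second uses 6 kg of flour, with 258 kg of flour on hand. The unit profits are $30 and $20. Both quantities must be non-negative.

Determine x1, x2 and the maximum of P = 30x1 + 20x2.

x1 = 52/3, x2 = 77/3, maximum P = 3100/3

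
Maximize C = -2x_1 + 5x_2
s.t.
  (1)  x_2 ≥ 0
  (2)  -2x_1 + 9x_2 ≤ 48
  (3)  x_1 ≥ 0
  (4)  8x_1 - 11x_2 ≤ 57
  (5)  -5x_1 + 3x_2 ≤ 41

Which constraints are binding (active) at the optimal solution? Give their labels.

(2) and (3)

Feasible corners and C = -2x_1 + 5x_2:
  (0, 0) → C = 0
  (57/8, 0) → C = -57/4
  (0, 16/3) → C = 80/3
  (1041/50, 249/25) → C = 204/25

The maximum is at (0, 16/3). Substituting into each constraint, equality holds for (2) and (3); the remaining constraints have slack.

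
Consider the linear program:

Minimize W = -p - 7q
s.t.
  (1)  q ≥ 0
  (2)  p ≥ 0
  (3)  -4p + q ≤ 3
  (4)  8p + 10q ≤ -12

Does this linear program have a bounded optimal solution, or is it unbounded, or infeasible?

infeasible

The boundaries q = 0 and p = 0 meet at (0, 0), but that point violates 8p + 10q ≤ -12. Every candidate vertex is excluded by some other constraint, so the feasible region is empty.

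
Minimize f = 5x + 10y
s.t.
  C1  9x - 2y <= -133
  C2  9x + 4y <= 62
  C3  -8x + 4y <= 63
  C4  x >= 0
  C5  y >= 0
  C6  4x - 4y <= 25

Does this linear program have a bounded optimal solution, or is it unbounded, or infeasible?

infeasible

The boundaries 9x + 4y = 62 and x = 0 meet at (0, 31/2), but that point violates 9x - 2y ≤ -133. Every candidate vertex is excluded by some other constraint, so the feasible region is empty.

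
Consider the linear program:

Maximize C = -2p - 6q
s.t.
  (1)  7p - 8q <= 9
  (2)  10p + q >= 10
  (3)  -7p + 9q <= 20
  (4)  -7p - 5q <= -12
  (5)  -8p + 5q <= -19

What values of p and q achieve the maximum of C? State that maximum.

p = 107/29, q = 61/29, maximum C = -20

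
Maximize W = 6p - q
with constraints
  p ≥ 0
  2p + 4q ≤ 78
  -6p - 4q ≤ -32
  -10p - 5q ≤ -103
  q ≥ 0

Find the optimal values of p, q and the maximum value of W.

Vertices and W = 6p - q:
  (11/15, 287/15) → W = -221/15
  (39, 0) → W = 234
  (103/10, 0) → W = 309/5

The binding constraints are 2p + 4q = 78 and q = 0.
Solving simultaneously gives p = 39, q = 0.

p = 39, q = 0, maximum W = 234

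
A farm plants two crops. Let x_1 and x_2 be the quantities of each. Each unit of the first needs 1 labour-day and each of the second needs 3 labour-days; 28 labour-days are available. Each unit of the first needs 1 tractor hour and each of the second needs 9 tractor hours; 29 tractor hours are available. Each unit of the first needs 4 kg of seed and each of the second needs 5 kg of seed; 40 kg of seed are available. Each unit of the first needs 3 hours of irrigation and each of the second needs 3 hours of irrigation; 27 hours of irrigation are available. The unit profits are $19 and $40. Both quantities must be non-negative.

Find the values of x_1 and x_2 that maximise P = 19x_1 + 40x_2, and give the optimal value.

x_1 = 13/2, x_2 = 5/2, maximum P = 447/2

Extreme points and P = 19x_1 + 40x_2:
  (0, 0) → P = 0
  (0, 29/9) → P = 1160/9
  (9, 0) → P = 171
  (13/2, 5/2) → P = 447/2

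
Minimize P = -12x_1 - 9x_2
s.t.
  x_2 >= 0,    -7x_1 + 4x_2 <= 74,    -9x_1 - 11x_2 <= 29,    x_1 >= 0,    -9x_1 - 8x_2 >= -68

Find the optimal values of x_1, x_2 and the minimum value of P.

x_1 = 68/9, x_2 = 0, minimum P = -272/3

Vertices and P = -12x_1 - 9x_2:
  (0, 0) → P = 0
  (68/9, 0) → P = -272/3
  (0, 17/2) → P = -153/2

The optimum lies where x_2 = 0 and -9x_1 - 8x_2 = -68.
Solving simultaneously gives x_1 = 68/9, x_2 = 0.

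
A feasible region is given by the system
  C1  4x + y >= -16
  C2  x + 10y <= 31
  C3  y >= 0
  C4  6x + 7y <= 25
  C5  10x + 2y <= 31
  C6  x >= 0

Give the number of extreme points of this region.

Pairwise boundary intersections that survive every other constraint:
  (33/53, 161/53)
  (0, 31/10)
  (31/10, 0)
  (0, 0)
  (167/58, 32/29)

5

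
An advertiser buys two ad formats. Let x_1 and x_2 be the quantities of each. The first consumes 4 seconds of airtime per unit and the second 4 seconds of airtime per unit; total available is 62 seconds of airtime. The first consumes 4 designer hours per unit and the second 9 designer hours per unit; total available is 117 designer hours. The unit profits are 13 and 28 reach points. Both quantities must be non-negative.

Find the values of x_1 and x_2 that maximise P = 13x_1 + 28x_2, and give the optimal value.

x_1 = 9/2, x_2 = 11, maximum P = 733/2

Corner points and P = 13x_1 + 28x_2:
  (0, 0) → P = 0
  (0, 13) → P = 364
  (31/2, 0) → P = 403/2
  (9/2, 11) → P = 733/2

At the optimal vertex, 4x_1 + 4x_2 = 62 and 4x_1 + 9x_2 = 117.
Solving simultaneously gives x_1 = 9/2, x_2 = 11.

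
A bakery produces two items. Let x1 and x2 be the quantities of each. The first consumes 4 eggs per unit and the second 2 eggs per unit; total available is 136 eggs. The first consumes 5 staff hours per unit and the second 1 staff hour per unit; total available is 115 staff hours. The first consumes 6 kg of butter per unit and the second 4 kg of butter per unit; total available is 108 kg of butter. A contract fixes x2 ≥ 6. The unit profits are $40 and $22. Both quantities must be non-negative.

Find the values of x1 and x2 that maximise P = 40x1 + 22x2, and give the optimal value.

Corner points and P = 40x1 + 22x2:
  (0, 27) → P = 594
  (0, 6) → P = 132
  (14, 6) → P = 692

x1 = 14, x2 = 6, maximum P = 692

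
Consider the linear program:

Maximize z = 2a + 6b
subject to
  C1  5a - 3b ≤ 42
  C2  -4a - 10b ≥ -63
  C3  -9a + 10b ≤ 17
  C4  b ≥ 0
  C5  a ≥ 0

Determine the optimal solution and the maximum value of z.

a = 46/13, b = 127/26, maximum z = 473/13

Feasible corners and z = 2a + 6b:
  (609/62, 147/62) → z = 1050/31
  (42/5, 0) → z = 84/5
  (46/13, 127/26) → z = 473/13
  (0, 17/10) → z = 51/5
  (0, 0) → z = 0

At the optimal vertex, -4a - 10b = -63 and -9a + 10b = 17.
Solving simultaneously gives a = 46/13, b = 127/26.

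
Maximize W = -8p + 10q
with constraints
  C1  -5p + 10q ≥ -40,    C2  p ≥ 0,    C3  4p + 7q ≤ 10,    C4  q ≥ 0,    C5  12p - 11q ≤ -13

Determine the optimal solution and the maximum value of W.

Feasible corners and W = -8p + 10q:
  (0, 10/7) → W = 100/7
  (0, 13/11) → W = 130/11
  (19/128, 43/32) → W = 49/4

At the optimal vertex, p = 0 and 4p + 7q = 10.
Solving simultaneously gives p = 0, q = 10/7.

p = 0, q = 10/7, maximum W = 100/7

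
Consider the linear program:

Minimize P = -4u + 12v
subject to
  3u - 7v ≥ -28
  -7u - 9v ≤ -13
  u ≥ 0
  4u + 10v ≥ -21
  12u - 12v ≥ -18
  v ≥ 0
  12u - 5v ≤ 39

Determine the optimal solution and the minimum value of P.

u = 13/4, v = 0, minimum P = -13

Vertices and P = -4u + 12v:
  (35/8, 47/8) → P = 53
  (413/69, 151/23) → P = 3784/69
  (0, 13/9) → P = 52/3
  (13/7, 0) → P = -52/7
  (0, 3/2) → P = 18
  (13/4, 0) → P = -13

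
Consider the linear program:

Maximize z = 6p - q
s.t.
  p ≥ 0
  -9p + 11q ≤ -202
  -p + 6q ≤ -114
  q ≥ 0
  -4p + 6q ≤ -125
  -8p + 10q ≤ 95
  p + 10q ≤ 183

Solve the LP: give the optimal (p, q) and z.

p = 183, q = 0, maximum z = 1098

Feasible corners and z = 6p - q:
  (114, 0) → z = 684
  (1119/8, 69/16) → z = 13359/16
  (183, 0) → z = 1098

At the optimal vertex, q = 0 and p + 10q = 183.
Solving simultaneously gives p = 183, q = 0.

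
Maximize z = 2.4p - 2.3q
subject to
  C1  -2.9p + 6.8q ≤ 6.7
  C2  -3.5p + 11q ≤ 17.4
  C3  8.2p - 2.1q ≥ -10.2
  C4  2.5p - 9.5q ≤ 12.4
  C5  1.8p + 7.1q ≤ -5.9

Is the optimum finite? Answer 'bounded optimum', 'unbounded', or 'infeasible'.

Corner points and z = 2.4p - 2.3q:
  (-12294/7265, -12718/7265) → z = -1271/36325
  (-8481/6200, -1501/3100) → z = -67249/31000
  (3199/3485, -3707/3485) → z = 162037/34850
The feasible region has finitely many vertices and no improving ray; the maximum is 162037/34850 at (3199/3485, -3707/3485).

bounded optimum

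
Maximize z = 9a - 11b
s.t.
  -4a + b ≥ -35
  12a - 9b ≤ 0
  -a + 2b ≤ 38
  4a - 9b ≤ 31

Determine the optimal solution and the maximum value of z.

Corner points and z = 9a - 11b:
  (105/8, 35/2) → z = -595/8
  (108/7, 187/7) → z = -155
  (-31/8, -31/6) → z = 527/24
  (-404, -183) → z = -1623

At the optimal vertex, 12a - 9b = 0 and 4a - 9b = 31.
Solving simultaneously gives a = -31/8, b = -31/6.

a = -31/8, b = -31/6, maximum z = 527/24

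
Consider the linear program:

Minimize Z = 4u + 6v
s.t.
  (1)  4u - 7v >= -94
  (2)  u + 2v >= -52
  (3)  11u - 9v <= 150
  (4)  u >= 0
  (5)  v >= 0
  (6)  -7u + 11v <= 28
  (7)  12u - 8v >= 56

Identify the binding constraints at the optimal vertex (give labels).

(5) and (7)

Corner points and Z = 4u + 6v:
  (150/11, 0) → Z = 600/11
  (951/29, 679/29) → Z = 7878/29
  (14/3, 0) → Z = 56/3
  (210/19, 182/19) → Z = 1932/19

The minimum is at (14/3, 0). Substituting into each constraint, equality holds for (5) and (7); the remaining constraints have slack.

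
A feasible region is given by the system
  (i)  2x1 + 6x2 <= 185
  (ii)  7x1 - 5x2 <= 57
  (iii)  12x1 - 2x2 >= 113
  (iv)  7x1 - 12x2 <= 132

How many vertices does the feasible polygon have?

Pairwise boundary intersections that survive every other constraint:
  (1267/52, 1181/52)
  (262/19, 997/38)
  (451/46, 107/46)

3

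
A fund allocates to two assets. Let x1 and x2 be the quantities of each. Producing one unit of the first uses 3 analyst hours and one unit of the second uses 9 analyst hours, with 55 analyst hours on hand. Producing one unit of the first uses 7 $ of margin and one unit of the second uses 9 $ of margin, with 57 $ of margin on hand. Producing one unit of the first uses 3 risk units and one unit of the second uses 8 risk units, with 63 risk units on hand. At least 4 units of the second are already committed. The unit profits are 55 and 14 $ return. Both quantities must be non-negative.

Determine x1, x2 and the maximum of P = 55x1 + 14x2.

x1 = 3, x2 = 4, maximum P = 221

Vertices and P = 55x1 + 14x2:
  (0, 55/9) → P = 770/9
  (0, 4) → P = 56
  (1/2, 107/18) → P = 1993/18
  (3, 4) → P = 221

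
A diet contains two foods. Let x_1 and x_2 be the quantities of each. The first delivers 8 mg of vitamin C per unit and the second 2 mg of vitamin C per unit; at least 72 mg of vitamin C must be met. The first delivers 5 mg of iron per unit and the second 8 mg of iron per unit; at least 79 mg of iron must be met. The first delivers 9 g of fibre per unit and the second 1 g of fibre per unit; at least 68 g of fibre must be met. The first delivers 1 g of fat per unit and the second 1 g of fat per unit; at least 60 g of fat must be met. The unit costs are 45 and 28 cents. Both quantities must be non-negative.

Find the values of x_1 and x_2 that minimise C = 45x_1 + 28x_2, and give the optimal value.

x_1 = 1, x_2 = 59, minimum C = 1697

Feasible corners and C = 45x_1 + 28x_2:
  (0, 68) → C = 1904
  (60, 0) → C = 2700
  (1, 59) → C = 1697
The feasible region is unbounded (it extends along (0, 1), (1, 0)), but C strictly increases along every unbounded feasible direction, so there is no improving ray and the minimum is attained at a vertex.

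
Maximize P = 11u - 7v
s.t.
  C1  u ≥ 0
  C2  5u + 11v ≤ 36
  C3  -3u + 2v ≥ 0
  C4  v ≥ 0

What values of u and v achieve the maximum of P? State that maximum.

u = 72/43, v = 108/43, maximum P = 36/43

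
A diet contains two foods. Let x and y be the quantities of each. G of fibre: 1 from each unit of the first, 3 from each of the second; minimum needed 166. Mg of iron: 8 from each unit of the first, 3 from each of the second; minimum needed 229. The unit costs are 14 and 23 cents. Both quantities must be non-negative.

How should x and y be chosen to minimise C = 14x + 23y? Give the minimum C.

x = 9, y = 157/3, minimum C = 3989/3

The feasible region is unbounded (it extends along (0, 1), (1, 0)), but C strictly increases along every unbounded feasible direction, so there is no improving ray and the minimum is attained at a vertex.

At the optimal vertex, x + 3y = 166 and 8x + 3y = 229.
Solving simultaneously gives x = 9, y = 157/3.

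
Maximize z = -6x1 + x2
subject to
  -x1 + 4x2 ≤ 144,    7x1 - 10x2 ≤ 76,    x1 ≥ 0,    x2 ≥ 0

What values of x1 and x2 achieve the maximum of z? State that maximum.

x1 = 0, x2 = 36, maximum z = 36

Vertices and z = -6x1 + x2:
  (872/9, 542/9) → z = -4690/9
  (0, 36) → z = 36
  (76/7, 0) → z = -456/7
  (0, 0) → z = 0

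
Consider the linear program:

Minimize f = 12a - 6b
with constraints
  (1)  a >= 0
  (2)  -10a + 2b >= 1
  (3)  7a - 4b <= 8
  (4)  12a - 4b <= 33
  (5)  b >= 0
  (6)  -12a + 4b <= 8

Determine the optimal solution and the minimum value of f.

a = 3/4, b = 17/4, minimum f = -33/2

Feasible corners and f = 12a - 6b:
  (0, 1/2) → f = -3
  (0, 2) → f = -12
  (3/4, 17/4) → f = -33/2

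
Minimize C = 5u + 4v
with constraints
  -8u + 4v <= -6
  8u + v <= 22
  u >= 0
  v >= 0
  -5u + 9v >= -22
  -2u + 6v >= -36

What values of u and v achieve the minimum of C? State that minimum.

Vertices and C = 5u + 4v:
  (47/20, 16/5) → C = 491/20
  (3/4, 0) → C = 15/4
  (11/4, 0) → C = 55/4

u = 3/4, v = 0, minimum C = 15/4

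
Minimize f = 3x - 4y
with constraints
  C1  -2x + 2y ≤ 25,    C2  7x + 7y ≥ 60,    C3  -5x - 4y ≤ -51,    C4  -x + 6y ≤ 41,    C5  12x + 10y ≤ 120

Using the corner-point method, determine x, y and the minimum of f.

x = 15, y = -6, minimum f = 69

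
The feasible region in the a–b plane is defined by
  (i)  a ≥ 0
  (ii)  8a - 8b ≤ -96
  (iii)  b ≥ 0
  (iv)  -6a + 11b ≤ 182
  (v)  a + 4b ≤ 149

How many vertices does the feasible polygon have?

Intersecting each pair of boundary lines and keeping only the points that satisfy every inequality leaves:
  (0, 12)
  (0, 182/11)
  (10, 22)

3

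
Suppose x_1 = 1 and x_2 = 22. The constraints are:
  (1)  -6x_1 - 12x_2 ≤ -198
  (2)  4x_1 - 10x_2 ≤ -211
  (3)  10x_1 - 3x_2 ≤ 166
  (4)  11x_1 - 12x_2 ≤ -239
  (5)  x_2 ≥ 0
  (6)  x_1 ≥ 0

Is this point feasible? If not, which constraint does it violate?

feasible

(1): -270 ≤ -198 ✓
(2): -216 ≤ -211 ✓
(3): -56 ≤ 166 ✓
(4): -253 ≤ -239 ✓
(5): 22 ≥ 0 ✓
(6): 1 ≥ 0 ✓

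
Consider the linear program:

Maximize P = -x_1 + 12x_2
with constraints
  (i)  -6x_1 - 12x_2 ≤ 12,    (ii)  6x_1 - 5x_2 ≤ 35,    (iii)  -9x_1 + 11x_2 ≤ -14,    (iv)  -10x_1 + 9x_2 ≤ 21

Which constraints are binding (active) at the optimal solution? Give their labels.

Feasible corners and P = -x_1 + 12x_2:
  (60/17, -47/17) → P = -624/17
  (6/29, -32/29) → P = -390/29
  (15, 11) → P = 117

The maximum is at (15, 11). Substituting into each constraint, equality holds for (ii) and (iii); the remaining constraints have slack.

(ii) and (iii)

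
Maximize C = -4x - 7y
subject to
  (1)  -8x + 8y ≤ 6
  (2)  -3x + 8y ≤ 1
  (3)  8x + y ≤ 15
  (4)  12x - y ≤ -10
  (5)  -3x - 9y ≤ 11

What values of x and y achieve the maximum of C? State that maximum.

x = -71/48, y = -35/48, maximum C = 529/48

Corner points and C = -4x - 7y:
  (-1, -1/4) → C = 23/4
  (-71/48, -35/48) → C = 529/48
  (-79/93, -6/31) → C = 442/93
  (-101/111, -34/37) → C = 1118/111

The optimum lies where -8x + 8y = 6 and -3x - 9y = 11.
Solving simultaneously gives x = -71/48, y = -35/48.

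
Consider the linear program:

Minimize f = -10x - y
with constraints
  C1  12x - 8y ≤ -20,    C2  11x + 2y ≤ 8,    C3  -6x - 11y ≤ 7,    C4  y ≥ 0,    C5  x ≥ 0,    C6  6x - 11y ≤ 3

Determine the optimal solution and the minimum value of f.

x = 3/14, y = 79/28, minimum f = -139/28

Corner points and f = -10x - y:
  (3/14, 79/28) → f = -139/28
  (0, 5/2) → f = -5/2
  (0, 4) → f = -4

The optimum lies where 12x - 8y = -20 and 11x + 2y = 8.
Solving simultaneously gives x = 3/14, y = 79/28.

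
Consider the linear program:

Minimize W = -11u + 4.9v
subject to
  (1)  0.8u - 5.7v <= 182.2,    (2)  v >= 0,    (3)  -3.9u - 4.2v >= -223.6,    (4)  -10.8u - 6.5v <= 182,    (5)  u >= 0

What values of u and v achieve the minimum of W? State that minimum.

Extreme points and W = -11u + 4.9v:
  (172/3, 0) → W = -1892/3
  (0, 0) → W = 0
  (0, 1118/21) → W = 3913/15

u = 172/3, v = 0, minimum W = -1892/3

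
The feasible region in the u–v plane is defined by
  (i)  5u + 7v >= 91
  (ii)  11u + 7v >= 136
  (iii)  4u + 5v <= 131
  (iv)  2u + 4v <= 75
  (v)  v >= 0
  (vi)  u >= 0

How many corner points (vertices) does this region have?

The feasible vertices (each the meet of two boundaries and inside every other half-plane) are:
  (15/2, 107/14)
  (91/5, 0)
  (19/30, 553/30)
  (149/6, 19/3)
  (131/4, 0)

5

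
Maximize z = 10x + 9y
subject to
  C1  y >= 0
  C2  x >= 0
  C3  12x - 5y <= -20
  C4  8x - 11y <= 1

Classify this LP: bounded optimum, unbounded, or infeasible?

unbounded

From the feasible point (0, 4), moving in the direction (0, 1) keeps every constraint satisfied while z increases without bound.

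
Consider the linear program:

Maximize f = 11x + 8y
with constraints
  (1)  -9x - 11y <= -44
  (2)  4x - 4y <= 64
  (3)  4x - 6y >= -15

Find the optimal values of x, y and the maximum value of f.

Vertices and f = 11x + 8y:
  (11, -5) → f = 81
  (99/98, 311/98) → f = 73/2
  (111/2, 79/2) → f = 1853/2

At the optimal vertex, 4x - 4y = 64 and 4x - 6y = -15.
Solving simultaneously gives x = 111/2, y = 79/2.

x = 111/2, y = 79/2, maximum f = 1853/2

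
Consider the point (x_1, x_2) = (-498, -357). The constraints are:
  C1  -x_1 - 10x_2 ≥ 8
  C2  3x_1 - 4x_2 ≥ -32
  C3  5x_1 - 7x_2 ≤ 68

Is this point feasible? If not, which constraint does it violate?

not feasible — violates C2

Constraint C2: 3x_1 - 4x_2 = -66, which is not ≥ -32. All other constraints are satisfied.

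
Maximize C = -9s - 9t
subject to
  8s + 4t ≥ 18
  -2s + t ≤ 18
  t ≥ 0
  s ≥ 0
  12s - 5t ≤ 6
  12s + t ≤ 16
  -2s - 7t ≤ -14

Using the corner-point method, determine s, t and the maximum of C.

s = 23/20, t = 11/5, maximum C = -603/20

Extreme points and C = -9s - 9t:
  (0, 9/2) → C = -81/2
  (23/20, 11/5) → C = -603/20
  (0, 16) → C = -144

The binding constraints are 8s + 4t = 18 and 12s + t = 16.
Solving simultaneously gives s = 23/20, t = 11/5.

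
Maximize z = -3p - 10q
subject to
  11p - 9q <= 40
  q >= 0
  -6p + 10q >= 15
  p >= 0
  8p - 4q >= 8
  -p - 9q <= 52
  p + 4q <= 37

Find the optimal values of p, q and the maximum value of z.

p = 5/2, q = 3, maximum z = -75/2

Extreme points and z = -3p - 10q:
  (5/2, 3) → z = -75/2
  (155/17, 237/34) → z = -1650/17
  (5, 8) → z = -95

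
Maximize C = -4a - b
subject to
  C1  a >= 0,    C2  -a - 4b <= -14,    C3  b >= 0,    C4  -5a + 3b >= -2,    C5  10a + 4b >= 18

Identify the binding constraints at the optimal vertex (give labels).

Extreme points and C = -4a - b:
  (0, 9/2) → C = -9/2
  (50/23, 68/23) → C = -268/23
  (4/9, 61/18) → C = -31/6
The feasible region is unbounded (it extends along (0, 1), (3, 5)), but C strictly decreases along every unbounded feasible direction, so there is no improving ray and the maximum is attained at a vertex.

The maximum is at (0, 9/2). Substituting into each constraint, equality holds for C1 and C5; the remaining constraints have slack.

C1 and C5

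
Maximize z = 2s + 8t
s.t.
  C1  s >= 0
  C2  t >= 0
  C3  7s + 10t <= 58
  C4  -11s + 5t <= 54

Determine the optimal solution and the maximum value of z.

At the optimal vertex, s = 0 and 7s + 10t = 58.
Solving simultaneously gives s = 0, t = 29/5.

s = 0, t = 29/5, maximum z = 232/5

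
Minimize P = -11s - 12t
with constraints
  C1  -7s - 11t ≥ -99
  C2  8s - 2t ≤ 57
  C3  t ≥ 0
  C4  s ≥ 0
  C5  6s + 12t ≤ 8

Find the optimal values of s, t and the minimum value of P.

Corner points and P = -11s - 12t:
  (0, 0) → P = 0
  (4/3, 0) → P = -44/3
  (0, 2/3) → P = -8

s = 4/3, t = 0, minimum P = -44/3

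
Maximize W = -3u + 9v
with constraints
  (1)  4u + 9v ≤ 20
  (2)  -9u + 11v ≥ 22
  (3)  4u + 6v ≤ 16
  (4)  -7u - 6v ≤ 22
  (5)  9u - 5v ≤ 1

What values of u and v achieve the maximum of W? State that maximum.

Feasible corners and W = -3u + 9v:
  (22/125, 268/125) → W = 2346/125
  (-106/13, 76/13) → W = 1002/13
  (-374/131, -44/131) → W = 726/131

u = -106/13, v = 76/13, maximum W = 1002/13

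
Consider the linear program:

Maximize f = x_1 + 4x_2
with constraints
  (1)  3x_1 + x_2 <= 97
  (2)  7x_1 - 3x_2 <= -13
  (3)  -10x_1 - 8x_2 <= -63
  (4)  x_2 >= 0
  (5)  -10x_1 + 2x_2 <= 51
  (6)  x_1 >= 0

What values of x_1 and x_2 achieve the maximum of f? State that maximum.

Extreme points and f = x_1 + 4x_2:
  (139/8, 359/8) → f = 1575/8
  (143/16, 1123/16) → f = 4635/16
  (85/86, 571/86) → f = 2369/86
  (0, 63/8) → f = 63/2
  (0, 51/2) → f = 102

At the optimal vertex, 3x_1 + x_2 = 97 and -10x_1 + 2x_2 = 51.
Solving simultaneously gives x_1 = 143/16, x_2 = 1123/16.

x_1 = 143/16, x_2 = 1123/16, maximum f = 4635/16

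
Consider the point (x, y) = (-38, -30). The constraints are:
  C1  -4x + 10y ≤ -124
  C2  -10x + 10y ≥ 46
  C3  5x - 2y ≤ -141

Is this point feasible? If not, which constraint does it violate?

not feasible — violates C3

Constraint C3: 5x - 2y = -130, which is not ≤ -141. All other constraints are satisfied.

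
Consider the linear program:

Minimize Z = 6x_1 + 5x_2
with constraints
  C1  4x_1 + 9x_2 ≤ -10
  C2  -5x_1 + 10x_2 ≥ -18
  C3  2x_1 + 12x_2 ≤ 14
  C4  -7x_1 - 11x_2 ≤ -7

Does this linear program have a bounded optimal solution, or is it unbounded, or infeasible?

infeasible

The boundaries 4x_1 + 9x_2 = -10 and -5x_1 + 10x_2 = -18 meet at (62/85, -122/85), but that point violates -7x_1 - 11x_2 ≤ -7. Every candidate vertex is excluded by some other constraint, so the feasible region is empty.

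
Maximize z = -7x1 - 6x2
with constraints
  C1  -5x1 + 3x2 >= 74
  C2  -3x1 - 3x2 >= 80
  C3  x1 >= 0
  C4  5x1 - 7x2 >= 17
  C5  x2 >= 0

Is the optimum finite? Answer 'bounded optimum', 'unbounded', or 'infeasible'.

The boundaries 5x1 - 7x2 = 17 and x2 = 0 meet at (17/5, 0), but that point violates -5x1 + 3x2 ≥ 74. Every candidate vertex is excluded by some other constraint, so the feasible region is empty.

infeasible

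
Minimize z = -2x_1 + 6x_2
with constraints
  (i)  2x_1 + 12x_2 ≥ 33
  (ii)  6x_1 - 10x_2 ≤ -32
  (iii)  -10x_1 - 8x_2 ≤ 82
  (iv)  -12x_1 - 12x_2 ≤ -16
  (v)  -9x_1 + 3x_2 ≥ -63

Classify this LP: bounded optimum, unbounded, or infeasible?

Extreme points and z = -2x_1 + 6x_2:
  (-27/46, 131/46) → z = 420/23
  (-17/10, 91/30) → z = 108/5
  (121/12, 37/4) → z = 106/3
  (-139/3, 143/3) → z = 1136/3
The feasible region has finitely many vertices and no improving ray; the minimum is 420/23 at (-27/46, 131/46).

bounded optimum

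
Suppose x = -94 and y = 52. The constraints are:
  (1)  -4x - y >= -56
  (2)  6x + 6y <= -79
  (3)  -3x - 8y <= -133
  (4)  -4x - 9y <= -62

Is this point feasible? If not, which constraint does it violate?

feasible

(1): 324 ≥ -56 ✓
(2): -252 ≤ -79 ✓
(3): -134 ≤ -133 ✓
(4): -92 ≤ -62 ✓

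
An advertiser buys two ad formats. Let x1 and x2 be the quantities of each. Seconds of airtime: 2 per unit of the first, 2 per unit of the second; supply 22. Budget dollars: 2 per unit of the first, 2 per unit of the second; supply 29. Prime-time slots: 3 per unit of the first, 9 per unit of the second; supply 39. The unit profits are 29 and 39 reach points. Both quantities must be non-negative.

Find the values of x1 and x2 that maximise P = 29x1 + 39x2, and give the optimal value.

x1 = 10, x2 = 1, maximum P = 329

Extreme points and P = 29x1 + 39x2:
  (0, 0) → P = 0
  (0, 13/3) → P = 169
  (11, 0) → P = 319
  (10, 1) → P = 329

The binding constraints are 2x1 + 2x2 = 22 and 3x1 + 9x2 = 39.
Solving simultaneously gives x1 = 10, x2 = 1.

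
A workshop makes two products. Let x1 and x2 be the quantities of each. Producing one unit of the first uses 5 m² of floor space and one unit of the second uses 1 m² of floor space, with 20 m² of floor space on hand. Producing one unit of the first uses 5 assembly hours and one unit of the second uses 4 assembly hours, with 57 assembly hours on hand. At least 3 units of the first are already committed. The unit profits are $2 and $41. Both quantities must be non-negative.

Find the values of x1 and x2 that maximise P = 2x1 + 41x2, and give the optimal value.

Vertices and P = 2x1 + 41x2:
  (4, 0) → P = 8
  (3, 0) → P = 6
  (3, 5) → P = 211

At the optimal vertex, 5x1 + x2 = 20 and x1 = 3.
Solving simultaneously gives x1 = 3, x2 = 5.

x1 = 3, x2 = 5, maximum P = 211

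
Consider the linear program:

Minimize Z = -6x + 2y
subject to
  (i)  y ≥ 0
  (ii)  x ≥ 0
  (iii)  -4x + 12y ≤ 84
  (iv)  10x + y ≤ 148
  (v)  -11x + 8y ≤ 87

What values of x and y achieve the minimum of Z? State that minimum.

Extreme points and Z = -6x + 2y:
  (0, 0) → Z = 0
  (74/5, 0) → Z = -444/5
  (0, 7) → Z = 14
  (423/31, 358/31) → Z = -1822/31

At the optimal vertex, y = 0 and 10x + y = 148.
Solving simultaneously gives x = 74/5, y = 0.

x = 74/5, y = 0, minimum Z = -444/5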